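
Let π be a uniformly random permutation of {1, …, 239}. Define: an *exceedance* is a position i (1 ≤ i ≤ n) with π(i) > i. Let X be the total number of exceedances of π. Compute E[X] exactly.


Write X = Σ_{i=1}^{239} X_i, where X_i = 1_{π(i) > i}.
For each fixed i, π(i) is uniform over {1, …, 239} (marginal of a uniform permutation), so P[π(i) > i] = (n − i)/n. Summing: Σ_{i=1}^{239} (n − i)/n = (0 + 1 + … + 238)/239 = 239(239 − 1)/(2·239) = (239 − 1)/2.
Hence E[X] = Σ_{i=1}^{239} (239 − i)/239 = 119 ≈ 119.000000.

E[X] = 119 = 119.000000.


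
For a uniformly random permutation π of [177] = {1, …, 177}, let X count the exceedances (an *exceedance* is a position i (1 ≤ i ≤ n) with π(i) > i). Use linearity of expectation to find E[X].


Write X = Σ_{i=1}^{177} X_i, where X_i = 1_{π(i) > i}.
For each fixed i, π(i) is uniform over {1, …, 177} (marginal of a uniform permutation), so P[π(i) > i] = (n − i)/n. Summing: Σ_{i=1}^{177} (n − i)/n = (0 + 1 + … + 176)/177 = 177(177 − 1)/(2·177) = (177 − 1)/2.
Hence E[X] = Σ_{i=1}^{177} (177 − i)/177 = 88 ≈ 88.00000.

E[X] = 88 = 88.00000.


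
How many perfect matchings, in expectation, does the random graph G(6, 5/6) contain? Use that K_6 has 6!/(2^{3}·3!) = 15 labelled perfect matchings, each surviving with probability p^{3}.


K_6 has 6!/(2^{3}·3!) = 15 labelled perfect matchings.
For each such perfect matching H, let X_H = 1 if all 3 edges of H are present in G. Then P[X_H = 1] = p^{3} = (5/6)^{3} = 125/216.
By linearity of expectation: E[X] = Σ_H E[X_H] = 15 · p^{3} = 15 · 125/216 = 625/72.
Numerically: E[X] ≈ 8.681.

E[X] = 15 · (5/6)^{3} = 625/72 ≈ 8.681.


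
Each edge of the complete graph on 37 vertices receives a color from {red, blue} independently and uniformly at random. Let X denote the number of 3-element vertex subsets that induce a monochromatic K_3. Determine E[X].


Let X = Σ_S X_S over the C(37, 3) = 7770 subsets S of size 3, where X_S = 1 if the K_3 on S is monochromatic.
For a fixed S, the K_3 on S has C(3, 2) = 3 edges. P[all 3 edges red] = (1/2)^3, and likewise for blue, so P[monochromatic] = 2·(1/2)^3 = 2^{1 − 3} = 1/4.
Summing: E[X] = C(37, 3) · 2^{1 − 3} = 7770 · 1/4 = 3885/2.
Numerically: E[X] ≈ 1942.500.

E[X] = C(37,3)·2^(1−C(3,2)) = 3885/2 ≈ 1942.500.


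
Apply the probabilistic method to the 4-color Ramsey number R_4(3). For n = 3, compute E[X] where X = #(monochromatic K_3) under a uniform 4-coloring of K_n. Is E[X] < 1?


E[X] = C(3, 3) · 4^{1 − 3} = 1 · 4^{−2} = 1/16.
As a reduced fraction: E[X] = 1/16 ≈ 0.06250.
Is E[X] < 1? YES.
Since E[X] < 1, there exists a 4-coloring of K_{3} with no monochromatic K_3; hence R_4(3) > 3.

E[X] = 1/16 ≈ 0.06250; E[X] < 1, so R_4(3) > 3.


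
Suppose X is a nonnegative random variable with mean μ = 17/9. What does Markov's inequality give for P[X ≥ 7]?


μ = E[X] = 17/9, a = 7.
Markov: P[X ≥ 7] ≤ μ/a = (17/9)/7 = 17/63.
Numerically: ≈ 0.269841.
(Since a = 7 > μ = 1.888889, the bound 17/63 is < 1 and informative.)

P[X ≥ 7] ≤ 17/63 ≈ 0.269841.


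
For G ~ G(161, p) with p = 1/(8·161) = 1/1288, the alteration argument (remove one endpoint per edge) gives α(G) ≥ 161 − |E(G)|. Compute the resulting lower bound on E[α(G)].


E[|E(G)|] = C(161, 2)·p = 12880 · (1/1288) = 10.
E[α(G)] ≥ n − E[|E(G)|] = 161 − 10 = 151.
Numerically: ≈ 151.00000.
(This is only a lower bound; the true E[α(G)] may be larger.)

E[α(G)] ≥ 151 ≈ 151.00000.


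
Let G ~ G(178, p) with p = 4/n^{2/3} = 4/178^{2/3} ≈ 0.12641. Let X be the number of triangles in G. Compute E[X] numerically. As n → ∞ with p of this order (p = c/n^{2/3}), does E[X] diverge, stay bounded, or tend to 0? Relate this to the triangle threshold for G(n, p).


Number of potential triangles: C(178, 3) = 924176.
Each occurs with probability p³ ≈ (0.12641)³ ≈ 2.01994698e-03.
By linearity: E[X] = C(178, 3)·p³ ≈ 924176 · 2.01994698e-03 ≈ 1866.786517.
Since α = 2/3 < 1, p = c/n^{2/3} ≫ 1/n is above the triangle threshold p ~ 1/n. Asymptotically E[X] ~ (c³/6)·n^{3(1−α)} = (4³/6)·n^{1} → ∞; triangles are abundant w.h.p.

E[X] ≈ 1866.786517; in regime p = Θ(1/n^{2/3}) E[X] diverges (above the triangle threshold p ~ 1/n).


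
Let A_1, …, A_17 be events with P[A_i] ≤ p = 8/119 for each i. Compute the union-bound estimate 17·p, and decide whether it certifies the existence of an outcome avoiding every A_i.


Union bound: P[∪_{i=1}^{17} A_i] ≤ Σ_i P[A_i] ≤ 17·p = 17·(8/119) = 8/7.
Numerically: 8/7 ≈ 1.142857.
Is 8/7 < 1? NO.
Since the bound 8/7 is ≥ 1, the union bound is uninformative here; it does NOT by itself certify existence.

17·p = 8/7 ≈ 1.142857; existence NOT certified by the union bound.


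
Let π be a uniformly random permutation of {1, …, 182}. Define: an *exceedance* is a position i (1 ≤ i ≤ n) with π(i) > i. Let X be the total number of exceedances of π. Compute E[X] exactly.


Write X = Σ_{i=1}^{182} X_i, where X_i = 1_{π(i) > i}.
For each fixed i, π(i) is uniform over {1, …, 182} (marginal of a uniform permutation), so P[π(i) > i] = (n − i)/n. Summing: Σ_{i=1}^{182} (n − i)/n = (0 + 1 + … + 181)/182 = 182(182 − 1)/(2·182) = (182 − 1)/2.
Hence E[X] = Σ_{i=1}^{182} (182 − i)/182 = 181/2 ≈ 90.500000.

E[X] = 181/2 = 90.500000.


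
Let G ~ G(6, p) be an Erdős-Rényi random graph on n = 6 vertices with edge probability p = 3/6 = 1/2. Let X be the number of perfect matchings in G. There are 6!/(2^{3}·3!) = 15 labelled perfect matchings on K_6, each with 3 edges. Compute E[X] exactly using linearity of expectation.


K_6 has 6!/(2^{3}·3!) = 15 labelled perfect matchings.
For each such perfect matching H, let X_H = 1 if all 3 edges of H are present in G. Then P[X_H = 1] = p^{3} = (1/2)^{3} = 1/8.
By linearity: E[X] = Σ_H E[X_H] = 15 · p^{3} = 15 · 1/8 = 15/8.
Numerically: E[X] ≈ 1.88.

E[X] = 15 · (1/2)^{3} = 15/8 ≈ 1.88.


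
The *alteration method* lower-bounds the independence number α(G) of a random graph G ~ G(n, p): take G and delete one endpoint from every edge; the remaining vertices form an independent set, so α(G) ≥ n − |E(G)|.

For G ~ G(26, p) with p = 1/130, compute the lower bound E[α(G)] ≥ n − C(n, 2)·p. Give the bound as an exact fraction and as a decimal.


E[|E(G)|] = C(26, 2)·p = 325 · (1/130) = 5/2.
E[α(G)] ≥ n − E[|E(G)|] = 26 − 5/2 = 47/2.
Numerically: ≈ 23.500000.
(This is only a lower bound; the true E[α(G)] may be larger.)

E[α(G)] ≥ 47/2 ≈ 23.500000.


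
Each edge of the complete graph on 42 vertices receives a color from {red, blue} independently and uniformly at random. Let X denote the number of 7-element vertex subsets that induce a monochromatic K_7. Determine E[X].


Let X = Σ_S X_S over the C(42, 7) = 26978328 subsets S of size 7, where X_S = 1 if the K_7 on S is monochromatic.
For a fixed S, the K_7 on S has C(7, 2) = 21 edges. P[all 21 edges red] = (1/2)^21, and likewise for blue, so P[monochromatic] = 2·(1/2)^21 = 2^{1 − 21} = 1/1048576.
By linearity: E[X] = C(42, 7) · 2^{1 − 21} = 26978328 · 1/1048576 = 3372291/131072.
Numerically: E[X] ≈ 25.729.

E[X] = C(42,7)·2^(1−C(7,2)) = 3372291/131072 ≈ 25.729.


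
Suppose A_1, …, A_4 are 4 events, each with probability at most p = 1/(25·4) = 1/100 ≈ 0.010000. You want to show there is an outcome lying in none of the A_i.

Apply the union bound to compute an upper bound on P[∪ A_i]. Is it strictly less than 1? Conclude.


Union bound: P[∪_{i=1}^{4} A_i] ≤ Σ_i P[A_i] ≤ 4·p = 4·(1/100) = 1/25.
Numerically: 1/25 ≈ 0.040000.
Is 1/25 < 1? YES.
Since P[∪ A_i] ≤ 1/25 < 1, the complement has P[∩ A_i^c] ≥ 1 − 1/25 = 24/25 > 0, so some outcome avoids every A_i.

4·p = 1/25 ≈ 0.040000; existence CERTIFIED by the union bound.


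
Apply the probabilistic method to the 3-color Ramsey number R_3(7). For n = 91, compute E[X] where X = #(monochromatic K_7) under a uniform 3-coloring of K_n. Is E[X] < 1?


E[X] = C(91, 7) · 3^{1 − 21} = 8093990190 · 3^{−20} = 8093990190/3486784401.
As a reduced fraction: E[X] = 2697996730/1162261467 ≈ 2.321.
Is E[X] < 1? NO.
Since E[X] ≥ 1, the first-moment bound is inconclusive at n = 91; it does NOT by itself certify R_3(7) > 91.

E[X] = 2697996730/1162261467 ≈ 2.321; E[X] ≥ 1; first-moment method inconclusive here.


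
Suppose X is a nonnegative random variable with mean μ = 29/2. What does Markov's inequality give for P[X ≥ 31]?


μ = E[X] = 29/2, a = 31.
Markov: P[X ≥ 31] ≤ μ/a = (29/2)/31 = 29/62.
Numerically: ≈ 0.467742.
(Since a = 31 > μ = 14.500000, the bound 29/62 is < 1 and informative.)

P[X ≥ 31] ≤ 29/62 ≈ 0.467742.


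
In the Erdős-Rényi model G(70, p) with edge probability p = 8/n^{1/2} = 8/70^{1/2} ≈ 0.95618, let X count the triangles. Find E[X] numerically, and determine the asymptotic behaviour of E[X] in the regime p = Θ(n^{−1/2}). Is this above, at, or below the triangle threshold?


Number of potential triangles: C(70, 3) = 54740.
Each occurs with probability p³ ≈ (0.95618)³ ≈ 8.7422435e-01.
By linearity: E[X] = C(70, 3)·p³ ≈ 54740 · 8.7422435e-01 ≈ 47855.04115.
Since α = 1/2 < 1, p = c/n^{1/2} ≫ 1/n is above the triangle threshold p ~ 1/n. Asymptotically E[X] ~ (c³/6)·n^{3(1−α)} = (8³/6)·n^{1.5} → ∞; triangles are abundant w.h.p.

E[X] ≈ 47855.04115; in regime p = Θ(1/n^{1/2}) E[X] diverges (above the triangle threshold p ~ 1/n).


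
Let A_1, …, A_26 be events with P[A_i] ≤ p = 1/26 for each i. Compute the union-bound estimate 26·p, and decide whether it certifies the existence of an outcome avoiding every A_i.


Union bound: P[∪_{i=1}^{26} A_i] ≤ Σ_i P[A_i] ≤ 26·p = 26·(1/26) = 1.
Numerically: 1 ≈ 1.000000.
Is 1 < 1? NO.
Since the bound 1 is ≥ 1, the union bound is uninformative here; it does NOT by itself certify existence.

26·p = 1 ≈ 1.000000; existence NOT certified by the union bound.


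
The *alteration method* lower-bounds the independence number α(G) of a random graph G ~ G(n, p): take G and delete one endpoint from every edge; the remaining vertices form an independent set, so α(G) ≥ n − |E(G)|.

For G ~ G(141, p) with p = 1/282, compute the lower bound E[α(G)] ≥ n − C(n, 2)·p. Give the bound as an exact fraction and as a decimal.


E[|E(G)|] = C(141, 2)·p = 9870 · (1/282) = 35.
E[α(G)] ≥ n − E[|E(G)|] = 141 − 35 = 106.
Numerically: ≈ 106.000.
(This is only a lower bound; the true E[α(G)] may be larger.)

E[α(G)] ≥ 106 ≈ 106.000.


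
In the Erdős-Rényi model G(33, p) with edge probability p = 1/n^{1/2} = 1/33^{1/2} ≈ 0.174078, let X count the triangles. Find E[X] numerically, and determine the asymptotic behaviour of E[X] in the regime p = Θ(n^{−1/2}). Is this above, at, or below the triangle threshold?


Number of potential triangles: C(33, 3) = 5456.
Each occurs with probability p³ ≈ (0.174078)³ ≈ 5.27508048e-03.
By linearity: E[X] = C(33, 3)·p³ ≈ 5456 · 5.27508048e-03 ≈ 28.780839.
Since α = 1/2 < 1, p = c/n^{1/2} ≫ 1/n is above the triangle threshold p ~ 1/n. Asymptotically E[X] ~ (c³/6)·n^{3(1−α)} = (1³/6)·n^{1.5} → ∞; triangles are abundant w.h.p.

E[X] ≈ 28.780839; in regime p = Θ(1/n^{1/2}) E[X] diverges (above the triangle threshold p ~ 1/n).


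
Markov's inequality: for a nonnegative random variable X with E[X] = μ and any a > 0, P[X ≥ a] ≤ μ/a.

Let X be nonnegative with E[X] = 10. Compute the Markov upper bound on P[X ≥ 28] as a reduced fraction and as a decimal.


μ = E[X] = 10, a = 28.
Markov: P[X ≥ 28] ≤ μ/a = (10)/28 = 5/14.
Numerically: ≈ 0.3571.
(Since a = 28 > μ = 10.0000, the bound 5/14 is < 1 and informative.)

P[X ≥ 28] ≤ 5/14 ≈ 0.3571.


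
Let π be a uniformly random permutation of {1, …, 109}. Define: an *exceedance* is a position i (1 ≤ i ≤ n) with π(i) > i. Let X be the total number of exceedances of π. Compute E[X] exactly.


Write X = Σ_{i=1}^{109} X_i, where X_i = 1_{π(i) > i}.
For each fixed i, π(i) is uniform over {1, …, 109} (marginal of a uniform permutation), so P[π(i) > i] = (n − i)/n. Summing: Σ_{i=1}^{109} (n − i)/n = (0 + 1 + … + 108)/109 = 109(109 − 1)/(2·109) = (109 − 1)/2.
Hence E[X] = Σ_{i=1}^{109} (109 − i)/109 = 54 ≈ 54.0000.

E[X] = 54 = 54.0000.


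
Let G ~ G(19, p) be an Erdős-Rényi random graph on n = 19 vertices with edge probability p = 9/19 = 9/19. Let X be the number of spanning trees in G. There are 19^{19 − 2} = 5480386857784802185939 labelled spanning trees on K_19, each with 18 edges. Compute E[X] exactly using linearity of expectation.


K_19 has 19^{19 − 2} = 5480386857784802185939 labelled spanning trees.
For each such spanning tree H, let X_H = 1 if all 18 edges of H are present in G. Then P[X_H = 1] = p^{18} = (9/19)^{18} = 150094635296999121/104127350297911241532841.
By linearity: E[X] = Σ_H E[X_H] = 5480386857784802185939 · p^{18} = 5480386857784802185939 · 150094635296999121/104127350297911241532841 = 150094635296999121/19.
Numerically: E[X] ≈ 7.89972e+15.

E[X] = 5480386857784802185939 · (9/19)^{18} = 150094635296999121/19 ≈ 7.89972e+15.


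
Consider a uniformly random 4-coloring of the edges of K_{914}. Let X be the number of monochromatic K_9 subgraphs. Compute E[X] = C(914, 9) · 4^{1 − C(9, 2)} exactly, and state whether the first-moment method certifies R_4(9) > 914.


E[X] = C(914, 9) · 4^{1 − 36} = 1179217089587653905932 · 4^{−35} = 1179217089587653905932/1180591620717411303424.
As a reduced fraction: E[X] = 294804272396913476483/295147905179352825856 ≈ 0.999.
Is E[X] < 1? YES.
Since E[X] < 1, there exists a 4-coloring of K_{914} with no monochromatic K_9; hence R_4(9) > 914.

E[X] = 294804272396913476483/295147905179352825856 ≈ 0.999; E[X] < 1, so R_4(9) > 914.


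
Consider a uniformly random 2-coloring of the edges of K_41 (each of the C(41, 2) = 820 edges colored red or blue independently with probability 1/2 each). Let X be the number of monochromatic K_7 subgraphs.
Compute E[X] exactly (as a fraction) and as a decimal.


Let X = Σ_S X_S over the C(41, 7) = 22481940 subsets S of size 7, where X_S = 1 if the K_7 on S is monochromatic.
For a fixed S, the K_7 on S has C(7, 2) = 21 edges. P[all 21 edges red] = (1/2)^21, and likewise for blue, so P[monochromatic] = 2·(1/2)^21 = 2^{1 − 21} = 1/1048576.
By linearity of expectation: E[X] = C(41, 7) · 2^{1 − 21} = 22481940 · 1/1048576 = 5620485/262144.
Numerically: E[X] ≈ 21.44045.

E[X] = C(41,7)·2^(1−C(7,2)) = 5620485/262144 ≈ 21.44045.


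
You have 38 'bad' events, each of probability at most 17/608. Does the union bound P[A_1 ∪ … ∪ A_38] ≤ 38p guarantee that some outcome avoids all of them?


Union bound: P[∪_{i=1}^{38} A_i] ≤ Σ_i P[A_i] ≤ 38·p = 38·(17/608) = 17/16.
Numerically: 17/16 ≈ 1.062500.
Is 17/16 < 1? NO.
Since the bound 17/16 is ≥ 1, the union bound is uninformative here; it does NOT by itself certify existence.

38·p = 17/16 ≈ 1.062500; existence NOT certified by the union bound.


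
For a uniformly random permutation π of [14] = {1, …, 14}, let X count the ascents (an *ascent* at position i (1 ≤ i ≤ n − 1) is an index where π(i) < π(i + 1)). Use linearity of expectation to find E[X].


Write X = Σ X_I over i = 1, …, 13, with X_I the indicator of one ascent.
There are 13 indicators.
For each fixed i, the pair (π(i), π(i+1)) is a uniformly random ordered pair of distinct values from {1, …, 14}; by symmetry P[π(i) < π(i+1)] = 1/2.
By linearity: E[X] = 13 · (1/2) = (14 − 1) · (1/2) = 13/2 ≈ 6.500.

E[X] = 13/2 = 6.500.


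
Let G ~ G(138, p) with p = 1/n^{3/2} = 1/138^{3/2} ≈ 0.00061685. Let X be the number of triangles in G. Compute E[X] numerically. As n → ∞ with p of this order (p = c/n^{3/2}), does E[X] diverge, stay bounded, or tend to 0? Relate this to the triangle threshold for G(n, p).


Number of potential triangles: C(138, 3) = 428536.
Each occurs with probability p³ ≈ (0.00061685)³ ≈ 2.3471677e-10.
By linearity: E[X] = C(138, 3)·p³ ≈ 428536 · 2.3471677e-10 ≈ 0.00010.
Since α = 3/2 > 1, p = c/n^{3/2} = o(1/n) is below the triangle threshold p ~ 1/n. Asymptotically E[X] ~ (c³/6)·n^{3(1−α)} = (1³/6)·n^{-1.5} → 0, so by Markov's inequality G has no triangles w.h.p.

E[X] ≈ 0.00010; in regime p = Θ(1/n^{3/2}) E[X] tends to 0 (below the triangle threshold p ~ 1/n).


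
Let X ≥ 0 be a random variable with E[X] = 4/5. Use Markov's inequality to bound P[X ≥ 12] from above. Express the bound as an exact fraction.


μ = E[X] = 4/5, a = 12.
Markov: P[X ≥ 12] ≤ μ/a = (4/5)/12 = 1/15.
Numerically: ≈ 0.06667.
(Since a = 12 > μ = 0.80000, the bound 1/15 is < 1 and informative.)

P[X ≥ 12] ≤ 1/15 ≈ 0.06667.


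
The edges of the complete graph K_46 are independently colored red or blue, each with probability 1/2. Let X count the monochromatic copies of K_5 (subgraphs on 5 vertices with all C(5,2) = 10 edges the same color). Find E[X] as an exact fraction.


Let X = Σ_S X_S over the C(46, 5) = 1370754 subsets S of size 5, where X_S = 1 if the K_5 on S is monochromatic.
For a fixed S, the K_5 on S has C(5, 2) = 10 edges. P[all 10 edges red] = (1/2)^10, and likewise for blue, so P[monochromatic] = 2·(1/2)^10 = 2^{1 − 10} = 1/512.
By linearity: E[X] = C(46, 5) · 2^{1 − 10} = 1370754 · 1/512 = 685377/256.
Numerically: E[X] ≈ 2677.254.

E[X] = C(46,5)·2^(1−C(5,2)) = 685377/256 ≈ 2677.254.


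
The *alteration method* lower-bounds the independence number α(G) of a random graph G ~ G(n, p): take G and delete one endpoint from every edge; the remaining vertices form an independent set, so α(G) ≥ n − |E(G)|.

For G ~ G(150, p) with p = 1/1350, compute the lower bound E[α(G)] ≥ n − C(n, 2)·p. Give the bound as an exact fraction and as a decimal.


E[|E(G)|] = C(150, 2)·p = 11175 · (1/1350) = 149/18.
E[α(G)] ≥ n − E[|E(G)|] = 150 − 149/18 = 2551/18.
Numerically: ≈ 141.72222.
(This is only a lower bound; the true E[α(G)] may be larger.)

E[α(G)] ≥ 2551/18 ≈ 141.72222.


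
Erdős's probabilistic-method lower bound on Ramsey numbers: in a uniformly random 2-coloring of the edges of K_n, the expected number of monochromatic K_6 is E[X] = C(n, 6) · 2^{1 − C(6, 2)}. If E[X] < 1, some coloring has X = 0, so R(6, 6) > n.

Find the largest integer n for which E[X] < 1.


We need C(n, 6) · 2^{1 − 15} < 1, i.e. C(n, 6) < 2^{15 − 1} = 16384.
Check values of n near the boundary:
  n = 11: C(11, 6) = 462; 462 < 16384? YES
  n = 12: C(12, 6) = 924; 924 < 16384? YES
  n = 13: C(13, 6) = 1716; 1716 < 16384? YES
  n = 14: C(14, 6) = 3003; 3003 < 16384? YES
  n = 15: C(15, 6) = 5005; 5005 < 16384? YES
  n = 16: C(16, 6) = 8008; 8008 < 16384? YES
  n = 17: C(17, 6) = 12376; 12376 < 16384? YES
  n = 18: C(18, 6) = 18564; 18564 < 16384? NO
The largest n with C(n, 6) < 16384 is n = 17 (where E[X] = 1547/2048 ≈ 0.7553711). Hence R(6, 6) > 17, i.e. R(6, 6) ≥ 18.

Largest n = 17; hence R(6, 6) > 17.


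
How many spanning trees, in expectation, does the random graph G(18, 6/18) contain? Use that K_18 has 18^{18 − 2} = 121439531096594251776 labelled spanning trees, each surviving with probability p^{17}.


K_18 has 18^{18 − 2} = 121439531096594251776 labelled spanning trees.
For each such spanning tree H, let X_H = 1 if all 17 edges of H are present in G. Then P[X_H = 1] = p^{17} = (1/3)^{17} = 1/129140163.
Summing the indicators: E[X] = Σ_H E[X_H] = 121439531096594251776 · p^{17} = 121439531096594251776 · 1/129140163 = 940369969152.
Numerically: E[X] ≈ 9.4037e+11.

E[X] = 121439531096594251776 · (1/3)^{17} = 940369969152 ≈ 9.4037e+11.


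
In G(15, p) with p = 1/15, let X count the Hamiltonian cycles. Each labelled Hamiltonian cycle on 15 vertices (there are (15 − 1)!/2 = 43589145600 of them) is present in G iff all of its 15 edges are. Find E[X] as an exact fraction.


K_15 has (15 − 1)!/2 = 43589145600 labelled Hamiltonian cycles.
For each such Hamiltonian cycle H, let X_H = 1 if all 15 edges of H are present in G. Then P[X_H = 1] = p^{15} = (1/15)^{15} = 1/437893890380859375.
By linearity: E[X] = Σ_H E[X_H] = 43589145600 · p^{15} = 43589145600 · 1/437893890380859375 = 7175168/72081298828125.
Numerically: E[X] ≈ 9.9543e-08.

E[X] = 43589145600 · (1/15)^{15} = 7175168/72081298828125 ≈ 9.9543e-08.


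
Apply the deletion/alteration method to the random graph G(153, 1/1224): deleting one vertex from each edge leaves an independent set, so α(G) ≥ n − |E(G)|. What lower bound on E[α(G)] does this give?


E[|E(G)|] = C(153, 2)·p = 11628 · (1/1224) = 19/2.
E[α(G)] ≥ n − E[|E(G)|] = 153 − 19/2 = 287/2.
Numerically: ≈ 143.50000.
(This is only a lower bound; the true E[α(G)] may be larger.)

E[α(G)] ≥ 287/2 ≈ 143.50000.


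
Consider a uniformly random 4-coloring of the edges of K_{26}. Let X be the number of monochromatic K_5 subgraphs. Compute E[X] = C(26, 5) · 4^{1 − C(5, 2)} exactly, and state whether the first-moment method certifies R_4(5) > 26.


E[X] = C(26, 5) · 4^{1 − 10} = 65780 · 4^{−9} = 65780/262144.
As a reduced fraction: E[X] = 16445/65536 ≈ 0.250931.
Is E[X] < 1? YES.
Since E[X] < 1, there exists a 4-coloring of K_{26} with no monochromatic K_5; hence R_4(5) > 26.

E[X] = 16445/65536 ≈ 0.250931; E[X] < 1, so R_4(5) > 26.


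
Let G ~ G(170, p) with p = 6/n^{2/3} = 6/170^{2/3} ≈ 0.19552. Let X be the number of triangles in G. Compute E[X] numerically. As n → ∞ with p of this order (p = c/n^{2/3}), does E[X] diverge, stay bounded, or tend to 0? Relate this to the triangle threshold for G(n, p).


Number of potential triangles: C(170, 3) = 804440.
Each occurs with probability p³ ≈ (0.19552)³ ≈ 7.4740484e-03.
By linearity: E[X] = C(170, 3)·p³ ≈ 804440 · 7.4740484e-03 ≈ 6012.42353.
Since α = 2/3 < 1, p = c/n^{2/3} ≫ 1/n is above the triangle threshold p ~ 1/n. Asymptotically E[X] ~ (c³/6)·n^{3(1−α)} = (6³/6)·n^{1} → ∞; triangles are abundant w.h.p.

E[X] ≈ 6012.42353; in regime p = Θ(1/n^{2/3}) E[X] diverges (above the triangle threshold p ~ 1/n).


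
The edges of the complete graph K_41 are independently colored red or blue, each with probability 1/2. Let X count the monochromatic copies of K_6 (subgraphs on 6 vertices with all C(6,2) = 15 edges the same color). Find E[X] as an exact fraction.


Let X = Σ_S X_S over the C(41, 6) = 4496388 subsets S of size 6, where X_S = 1 if the K_6 on S is monochromatic.
For a fixed S, the K_6 on S has C(6, 2) = 15 edges. P[all 15 edges red] = (1/2)^15, and likewise for blue, so P[monochromatic] = 2·(1/2)^15 = 2^{1 − 15} = 1/16384.
Summing: E[X] = C(41, 6) · 2^{1 − 15} = 4496388 · 1/16384 = 1124097/4096.
Numerically: E[X] ≈ 274.4377.

E[X] = C(41,6)·2^(1−C(6,2)) = 1124097/4096 ≈ 274.4377.


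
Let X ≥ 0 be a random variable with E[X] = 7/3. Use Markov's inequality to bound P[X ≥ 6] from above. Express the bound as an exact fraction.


μ = E[X] = 7/3, a = 6.
Markov: P[X ≥ 6] ≤ μ/a = (7/3)/6 = 7/18.
Numerically: ≈ 0.38889.
(Since a = 6 > μ = 2.33333, the bound 7/18 is < 1 and informative.)

P[X ≥ 6] ≤ 7/18 ≈ 0.38889.


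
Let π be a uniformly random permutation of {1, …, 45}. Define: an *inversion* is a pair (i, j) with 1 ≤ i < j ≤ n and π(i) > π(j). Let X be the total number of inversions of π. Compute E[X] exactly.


Write X = Σ X_I over the C(45, 2) = 990 pairs i < j, with X_I the indicator of one inversion.
There are 990 indicators.
For each fixed pair i < j, the values π(i) and π(j) are two distinct elements of {1, …, 45} in uniformly random order; by symmetry P[π(i) > π(j)] = 1/2.
By linearity: E[X] = 990 · (1/2) = C(45, 2) · (1/2) = 990/2 = 495 ≈ 495.0000.

E[X] = 495 = 495.0000.


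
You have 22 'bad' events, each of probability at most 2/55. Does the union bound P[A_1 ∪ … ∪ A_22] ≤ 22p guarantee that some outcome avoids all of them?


Union bound: P[∪_{i=1}^{22} A_i] ≤ Σ_i P[A_i] ≤ 22·p = 22·(2/55) = 4/5.
Numerically: 4/5 ≈ 0.8000000.
Is 4/5 < 1? YES.
Since P[∪ A_i] ≤ 4/5 < 1, the complement has P[∩ A_i^c] ≥ 1 − 4/5 = 1/5 > 0, so some outcome avoids every A_i.

22·p = 4/5 ≈ 0.8000000; existence CERTIFIED by the union bound.


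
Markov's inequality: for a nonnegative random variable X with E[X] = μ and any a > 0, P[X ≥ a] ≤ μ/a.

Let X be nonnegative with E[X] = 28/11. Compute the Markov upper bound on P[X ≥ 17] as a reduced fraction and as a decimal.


μ = E[X] = 28/11, a = 17.
Markov: P[X ≥ 17] ≤ μ/a = (28/11)/17 = 28/187.
Numerically: ≈ 0.149733.
(Since a = 17 > μ = 2.545455, the bound 28/187 is < 1 and informative.)

P[X ≥ 17] ≤ 28/187 ≈ 0.149733.


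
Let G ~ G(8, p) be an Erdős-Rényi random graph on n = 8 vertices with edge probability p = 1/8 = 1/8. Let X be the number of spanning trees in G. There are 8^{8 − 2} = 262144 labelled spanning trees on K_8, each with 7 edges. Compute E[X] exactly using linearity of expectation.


K_8 has 8^{8 − 2} = 262144 labelled spanning trees.
For each such spanning tree H, let X_H = 1 if all 7 edges of H are present in G. Then P[X_H = 1] = p^{7} = (1/8)^{7} = 1/2097152.
By linearity: E[X] = Σ_H E[X_H] = 262144 · p^{7} = 262144 · 1/2097152 = 1/8.
Numerically: E[X] ≈ 0.125.

E[X] = 262144 · (1/8)^{7} = 1/8 ≈ 0.125.


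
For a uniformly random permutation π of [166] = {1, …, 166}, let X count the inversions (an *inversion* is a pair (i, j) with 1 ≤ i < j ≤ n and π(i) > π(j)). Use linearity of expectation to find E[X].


Write X = Σ X_I over the C(166, 2) = 13695 pairs i < j, with X_I the indicator of one inversion.
There are 13695 indicators.
For each fixed pair i < j, the values π(i) and π(j) are two distinct elements of {1, …, 166} in uniformly random order; by symmetry P[π(i) > π(j)] = 1/2.
By linearity: E[X] = 13695 · (1/2) = C(166, 2) · (1/2) = 13695/2 = 13695/2 ≈ 6847.50000.

E[X] = 13695/2 = 6847.50000.


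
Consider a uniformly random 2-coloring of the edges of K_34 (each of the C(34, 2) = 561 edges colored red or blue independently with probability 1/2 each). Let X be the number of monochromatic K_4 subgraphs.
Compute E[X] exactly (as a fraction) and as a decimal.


Let X = Σ_S X_S over the C(34, 4) = 46376 subsets S of size 4, where X_S = 1 if the K_4 on S is monochromatic.
For a fixed S, the K_4 on S has C(4, 2) = 6 edges. P[all 6 edges red] = (1/2)^6, and likewise for blue, so P[monochromatic] = 2·(1/2)^6 = 2^{1 − 6} = 1/32.
Summing: E[X] = C(34, 4) · 2^{1 − 6} = 46376 · 1/32 = 5797/4.
Numerically: E[X] ≈ 1449.25000.

E[X] = C(34,4)·2^(1−C(4,2)) = 5797/4 ≈ 1449.25000.


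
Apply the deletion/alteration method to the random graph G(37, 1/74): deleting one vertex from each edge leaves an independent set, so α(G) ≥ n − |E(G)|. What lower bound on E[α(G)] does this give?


E[|E(G)|] = C(37, 2)·p = 666 · (1/74) = 9.
E[α(G)] ≥ n − E[|E(G)|] = 37 − 9 = 28.
Numerically: ≈ 28.000.
(This is only a lower bound; the true E[α(G)] may be larger.)

E[α(G)] ≥ 28 ≈ 28.000.


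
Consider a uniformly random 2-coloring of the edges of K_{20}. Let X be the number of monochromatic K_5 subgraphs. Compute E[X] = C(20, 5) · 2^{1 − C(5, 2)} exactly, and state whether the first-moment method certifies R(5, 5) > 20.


E[X] = C(20, 5) · 2^{1 − 10} = 15504 · 2^{−9} = 15504/512.
As a reduced fraction: E[X] = 969/32 ≈ 30.2812500.
Is E[X] < 1? NO.
Since E[X] ≥ 1, the first-moment bound is inconclusive at n = 20; it does NOT by itself certify R(5, 5) > 20.

E[X] = 969/32 ≈ 30.2812500; E[X] ≥ 1; first-moment method inconclusive here.


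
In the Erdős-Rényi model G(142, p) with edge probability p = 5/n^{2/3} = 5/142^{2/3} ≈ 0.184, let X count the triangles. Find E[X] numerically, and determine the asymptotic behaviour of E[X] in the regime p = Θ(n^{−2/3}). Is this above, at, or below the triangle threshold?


Number of potential triangles: C(142, 3) = 467180.
Each occurs with probability p³ ≈ (0.184)³ ≈ 6.19917e-03.
By linearity: E[X] = C(142, 3)·p³ ≈ 467180 · 6.19917e-03 ≈ 2896.127.
Since α = 2/3 < 1, p = c/n^{2/3} ≫ 1/n is above the triangle threshold p ~ 1/n. Asymptotically E[X] ~ (c³/6)·n^{3(1−α)} = (5³/6)·n^{1} → ∞; triangles are abundant w.h.p.

E[X] ≈ 2896.127; in regime p = Θ(1/n^{2/3}) E[X] diverges (above the triangle threshold p ~ 1/n).


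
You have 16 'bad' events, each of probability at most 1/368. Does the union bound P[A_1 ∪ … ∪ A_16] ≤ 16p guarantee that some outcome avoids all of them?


Union bound: P[∪_{i=1}^{16} A_i] ≤ Σ_i P[A_i] ≤ 16·p = 16·(1/368) = 1/23.
Numerically: 1/23 ≈ 0.043478.
Is 1/23 < 1? YES.
Since P[∪ A_i] ≤ 1/23 < 1, the complement has P[∩ A_i^c] ≥ 1 − 1/23 = 22/23 > 0, so some outcome avoids every A_i.

16·p = 1/23 ≈ 0.043478; existence CERTIFIED by the union bound.


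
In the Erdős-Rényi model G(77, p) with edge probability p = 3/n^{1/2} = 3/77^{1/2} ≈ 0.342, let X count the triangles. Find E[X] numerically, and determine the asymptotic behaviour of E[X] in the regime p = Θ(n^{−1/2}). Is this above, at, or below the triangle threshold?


Number of potential triangles: C(77, 3) = 73150.
Each occurs with probability p³ ≈ (0.342)³ ≈ 3.99602e-02.
By linearity: E[X] = C(77, 3)·p³ ≈ 73150 · 3.99602e-02 ≈ 2923.089.
Since α = 1/2 < 1, p = c/n^{1/2} ≫ 1/n is above the triangle threshold p ~ 1/n. Asymptotically E[X] ~ (c³/6)·n^{3(1−α)} = (3³/6)·n^{1.5} → ∞; triangles are abundant w.h.p.

E[X] ≈ 2923.089; in regime p = Θ(1/n^{1/2}) E[X] diverges (above the triangle threshold p ~ 1/n).


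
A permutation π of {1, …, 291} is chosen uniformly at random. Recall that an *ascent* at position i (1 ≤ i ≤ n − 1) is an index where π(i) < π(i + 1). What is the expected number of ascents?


Write X = Σ X_I over i = 1, …, 290, with X_I the indicator of one ascent.
There are 290 indicators.
For each fixed i, the pair (π(i), π(i+1)) is a uniformly random ordered pair of distinct values from {1, …, 291}; by symmetry P[π(i) < π(i+1)] = 1/2.
By linearity: E[X] = 290 · (1/2) = (291 − 1) · (1/2) = 145 ≈ 145.000000.

E[X] = 145 = 145.000000.


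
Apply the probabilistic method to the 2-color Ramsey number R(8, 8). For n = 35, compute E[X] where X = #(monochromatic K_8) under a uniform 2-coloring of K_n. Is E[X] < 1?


E[X] = C(35, 8) · 2^{1 − 28} = 23535820 · 2^{−27} = 23535820/134217728.
As a reduced fraction: E[X] = 5883955/33554432 ≈ 0.1753555.
Is E[X] < 1? YES.
Since E[X] < 1, there exists a 2-coloring of K_{35} with no monochromatic K_8; hence R(8, 8) > 35.

E[X] = 5883955/33554432 ≈ 0.1753555; E[X] < 1, so R(8, 8) > 35.


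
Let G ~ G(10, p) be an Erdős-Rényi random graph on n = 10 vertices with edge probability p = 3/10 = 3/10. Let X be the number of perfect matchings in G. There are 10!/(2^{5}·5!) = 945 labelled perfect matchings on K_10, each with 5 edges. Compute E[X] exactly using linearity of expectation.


K_10 has 10!/(2^{5}·5!) = 945 labelled perfect matchings.
For each such perfect matching H, let X_H = 1 if all 5 edges of H are present in G. Then P[X_H = 1] = p^{5} = (3/10)^{5} = 243/100000.
By linearity of expectation: E[X] = Σ_H E[X_H] = 945 · p^{5} = 945 · 243/100000 = 45927/20000.
Numerically: E[X] ≈ 2.2963.

E[X] = 945 · (3/10)^{5} = 45927/20000 ≈ 2.2963.


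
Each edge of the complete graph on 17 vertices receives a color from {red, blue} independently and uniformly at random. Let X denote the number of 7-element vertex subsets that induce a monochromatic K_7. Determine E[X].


Let X = Σ_S X_S over the C(17, 7) = 19448 subsets S of size 7, where X_S = 1 if the K_7 on S is monochromatic.
For a fixed S, the K_7 on S has C(7, 2) = 21 edges. P[all 21 edges red] = (1/2)^21, and likewise for blue, so P[monochromatic] = 2·(1/2)^21 = 2^{1 − 21} = 1/1048576.
Summing: E[X] = C(17, 7) · 2^{1 − 21} = 19448 · 1/1048576 = 2431/131072.
Numerically: E[X] ≈ 0.018547.

E[X] = C(17,7)·2^(1−C(7,2)) = 2431/131072 ≈ 0.018547.


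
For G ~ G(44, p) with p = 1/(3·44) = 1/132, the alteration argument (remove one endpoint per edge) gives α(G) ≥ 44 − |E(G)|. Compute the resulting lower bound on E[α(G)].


E[|E(G)|] = C(44, 2)·p = 946 · (1/132) = 43/6.
E[α(G)] ≥ n − E[|E(G)|] = 44 − 43/6 = 221/6.
Numerically: ≈ 36.8333.
(This is only a lower bound; the true E[α(G)] may be larger.)

E[α(G)] ≥ 221/6 ≈ 36.8333.


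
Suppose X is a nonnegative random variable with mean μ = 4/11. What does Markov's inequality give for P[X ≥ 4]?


μ = E[X] = 4/11, a = 4.
Markov: P[X ≥ 4] ≤ μ/a = (4/11)/4 = 1/11.
Numerically: ≈ 0.091.
(Since a = 4 > μ = 0.364, the bound 1/11 is < 1 and informative.)

P[X ≥ 4] ≤ 1/11 ≈ 0.091.


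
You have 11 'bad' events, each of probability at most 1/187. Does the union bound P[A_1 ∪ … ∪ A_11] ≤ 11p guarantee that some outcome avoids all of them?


Union bound: P[∪_{i=1}^{11} A_i] ≤ Σ_i P[A_i] ≤ 11·p = 11·(1/187) = 1/17.
Numerically: 1/17 ≈ 0.05882.
Is 1/17 < 1? YES.
Since P[∪ A_i] ≤ 1/17 < 1, the complement has P[∩ A_i^c] ≥ 1 − 1/17 = 16/17 > 0, so some outcome avoids every A_i.

11·p = 1/17 ≈ 0.05882; existence CERTIFIED by the union bound.


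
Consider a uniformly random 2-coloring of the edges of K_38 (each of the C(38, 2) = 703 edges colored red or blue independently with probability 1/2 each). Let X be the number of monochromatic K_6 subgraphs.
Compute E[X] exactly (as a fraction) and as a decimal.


Let X = Σ_S X_S over the C(38, 6) = 2760681 subsets S of size 6, where X_S = 1 if the K_6 on S is monochromatic.
For a fixed S, the K_6 on S has C(6, 2) = 15 edges. P[all 15 edges red] = (1/2)^15, and likewise for blue, so P[monochromatic] = 2·(1/2)^15 = 2^{1 − 15} = 1/16384.
By linearity: E[X] = C(38, 6) · 2^{1 − 15} = 2760681 · 1/16384 = 2760681/16384.
Numerically: E[X] ≈ 168.499.

E[X] = C(38,6)·2^(1−C(6,2)) = 2760681/16384 ≈ 168.499.


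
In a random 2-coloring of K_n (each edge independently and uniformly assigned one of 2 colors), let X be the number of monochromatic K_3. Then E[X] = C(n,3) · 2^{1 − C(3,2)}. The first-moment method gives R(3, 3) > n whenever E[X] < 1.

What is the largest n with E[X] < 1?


We need C(n, 3) · 2^{1 − 3} < 1, i.e. C(n, 3) < 2^{3 − 1} = 4.
Check values of n near the boundary:
  n = 3: C(3, 3) = 1; 1 < 4? YES
  n = 4: C(4, 3) = 4; 4 < 4? NO
The largest n with C(n, 3) < 4 is n = 3 (where E[X] = 1/4 ≈ 0.25000). Hence R(3, 3) > 3, i.e. R(3, 3) ≥ 4.

Largest n = 3; hence R(3, 3) > 3.


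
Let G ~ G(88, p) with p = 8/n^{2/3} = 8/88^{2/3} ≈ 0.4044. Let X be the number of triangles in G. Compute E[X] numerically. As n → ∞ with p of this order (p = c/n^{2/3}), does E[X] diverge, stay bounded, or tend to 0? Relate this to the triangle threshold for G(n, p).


Number of potential triangles: C(88, 3) = 109736.
Each occurs with probability p³ ≈ (0.4044)³ ≈ 6.611570e-02.
By linearity: E[X] = C(88, 3)·p³ ≈ 109736 · 6.611570e-02 ≈ 7255.2727.
Since α = 2/3 < 1, p = c/n^{2/3} ≫ 1/n is above the triangle threshold p ~ 1/n. Asymptotically E[X] ~ (c³/6)·n^{3(1−α)} = (8³/6)·n^{1} → ∞; triangles are abundant w.h.p.

E[X] ≈ 7255.2727; in regime p = Θ(1/n^{2/3}) E[X] diverges (above the triangle threshold p ~ 1/n).


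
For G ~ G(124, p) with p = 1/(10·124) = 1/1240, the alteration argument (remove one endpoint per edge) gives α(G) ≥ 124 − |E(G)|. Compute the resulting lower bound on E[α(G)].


E[|E(G)|] = C(124, 2)·p = 7626 · (1/1240) = 123/20.
E[α(G)] ≥ n − E[|E(G)|] = 124 − 123/20 = 2357/20.
Numerically: ≈ 117.850.
(This is only a lower bound; the true E[α(G)] may be larger.)

E[α(G)] ≥ 2357/20 ≈ 117.850.


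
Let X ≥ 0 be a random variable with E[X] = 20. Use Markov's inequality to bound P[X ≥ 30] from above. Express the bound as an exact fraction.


μ = E[X] = 20, a = 30.
Markov: P[X ≥ 30] ≤ μ/a = (20)/30 = 2/3.
Numerically: ≈ 0.666667.
(Since a = 30 > μ = 20.000000, the bound 2/3 is < 1 and informative.)

P[X ≥ 30] ≤ 2/3 ≈ 0.666667.


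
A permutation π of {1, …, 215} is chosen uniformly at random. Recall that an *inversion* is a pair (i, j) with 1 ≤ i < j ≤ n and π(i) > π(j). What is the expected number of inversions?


Write X = Σ X_I over the C(215, 2) = 23005 pairs i < j, with X_I the indicator of one inversion.
There are 23005 indicators.
For each fixed pair i < j, the values π(i) and π(j) are two distinct elements of {1, …, 215} in uniformly random order; by symmetry P[π(i) > π(j)] = 1/2.
By linearity: E[X] = 23005 · (1/2) = C(215, 2) · (1/2) = 23005/2 = 23005/2 ≈ 11502.500000.

E[X] = 23005/2 = 11502.500000.


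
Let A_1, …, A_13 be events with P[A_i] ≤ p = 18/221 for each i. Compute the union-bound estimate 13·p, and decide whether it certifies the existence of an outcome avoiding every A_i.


Union bound: P[∪_{i=1}^{13} A_i] ≤ Σ_i P[A_i] ≤ 13·p = 13·(18/221) = 18/17.
Numerically: 18/17 ≈ 1.059.
Is 18/17 < 1? NO.
Since the bound 18/17 is ≥ 1, the union bound is uninformative here; it does NOT by itself certify existence.

13·p = 18/17 ≈ 1.059; existence NOT certified by the union bound.


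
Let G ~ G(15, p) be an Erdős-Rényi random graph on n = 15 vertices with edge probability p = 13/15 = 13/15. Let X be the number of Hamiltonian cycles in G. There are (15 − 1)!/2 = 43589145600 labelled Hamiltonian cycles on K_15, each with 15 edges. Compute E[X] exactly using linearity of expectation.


K_15 has (15 − 1)!/2 = 43589145600 labelled Hamiltonian cycles.
For each such Hamiltonian cycle H, let X_H = 1 if all 15 edges of H are present in G. Then P[X_H = 1] = p^{15} = (13/15)^{15} = 51185893014090757/437893890380859375.
By linearity: E[X] = Σ_H E[X_H] = 43589145600 · p^{15} = 43589145600 · 51185893014090757/437893890380859375 = 367267381606127548722176/72081298828125.
Numerically: E[X] ≈ 5.095e+09.

E[X] = 43589145600 · (13/15)^{15} = 367267381606127548722176/72081298828125 ≈ 5.095e+09.


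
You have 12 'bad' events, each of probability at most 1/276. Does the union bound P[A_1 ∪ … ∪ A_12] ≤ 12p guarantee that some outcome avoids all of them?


Union bound: P[∪_{i=1}^{12} A_i] ≤ Σ_i P[A_i] ≤ 12·p = 12·(1/276) = 1/23.
Numerically: 1/23 ≈ 0.04348.
Is 1/23 < 1? YES.
Since P[∪ A_i] ≤ 1/23 < 1, the complement has P[∩ A_i^c] ≥ 1 − 1/23 = 22/23 > 0, so some outcome avoids every A_i.

12·p = 1/23 ≈ 0.04348; existence CERTIFIED by the union bound.


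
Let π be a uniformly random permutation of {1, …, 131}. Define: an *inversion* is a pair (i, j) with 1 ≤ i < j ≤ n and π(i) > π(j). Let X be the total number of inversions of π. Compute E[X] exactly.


Write X = Σ X_I over the C(131, 2) = 8515 pairs i < j, with X_I the indicator of one inversion.
There are 8515 indicators.
For each fixed pair i < j, the values π(i) and π(j) are two distinct elements of {1, …, 131} in uniformly random order; by symmetry P[π(i) > π(j)] = 1/2.
By linearity: E[X] = 8515 · (1/2) = C(131, 2) · (1/2) = 8515/2 = 8515/2 ≈ 4257.500.

E[X] = 8515/2 = 4257.500.


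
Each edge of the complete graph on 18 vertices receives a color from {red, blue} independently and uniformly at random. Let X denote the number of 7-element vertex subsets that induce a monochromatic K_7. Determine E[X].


Let X = Σ_S X_S over the C(18, 7) = 31824 subsets S of size 7, where X_S = 1 if the K_7 on S is monochromatic.
For a fixed S, the K_7 on S has C(7, 2) = 21 edges. P[all 21 edges red] = (1/2)^21, and likewise for blue, so P[monochromatic] = 2·(1/2)^21 = 2^{1 − 21} = 1/1048576.
Summing: E[X] = C(18, 7) · 2^{1 − 21} = 31824 · 1/1048576 = 1989/65536.
Numerically: E[X] ≈ 0.03035.

E[X] = C(18,7)·2^(1−C(7,2)) = 1989/65536 ≈ 0.03035.
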